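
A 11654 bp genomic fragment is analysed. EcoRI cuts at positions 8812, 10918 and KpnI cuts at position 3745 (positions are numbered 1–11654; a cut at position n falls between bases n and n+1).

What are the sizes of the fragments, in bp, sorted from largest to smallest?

5067, 3745, 2106, 736 bp

Combined cut positions (sorted): 3745, 8812, 10918.
Linear molecule, 3 cuts → 4 fragments:
  3745 − 0 = 3745 bp
  8812 − 3745 = 5067 bp
  10918 − 8812 = 2106 bp
  11654 − 10918 = 736 bp
Sorted largest to smallest: 5067, 3745, 2106, 736 bp.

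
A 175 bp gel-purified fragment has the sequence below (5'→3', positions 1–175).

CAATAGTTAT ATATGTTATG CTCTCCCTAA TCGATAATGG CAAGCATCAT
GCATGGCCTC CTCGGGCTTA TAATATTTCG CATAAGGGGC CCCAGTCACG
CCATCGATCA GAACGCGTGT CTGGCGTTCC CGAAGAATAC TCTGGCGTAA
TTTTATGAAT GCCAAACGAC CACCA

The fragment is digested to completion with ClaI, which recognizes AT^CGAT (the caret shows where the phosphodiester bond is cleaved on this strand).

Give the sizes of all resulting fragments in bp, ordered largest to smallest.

73, 71, 31 bp

ClaI sites (ATCGAT) start at positions 30, 103.
ClaI cuts after base 2 of each site, so after positions 31, 104.
Linear molecule, 2 cuts → 3 fragments:
  1–31 → 31 bp
  32–104 → 73 bp
  105–175 → 71 bp
Sorted largest to smallest: 73, 71, 31 bp.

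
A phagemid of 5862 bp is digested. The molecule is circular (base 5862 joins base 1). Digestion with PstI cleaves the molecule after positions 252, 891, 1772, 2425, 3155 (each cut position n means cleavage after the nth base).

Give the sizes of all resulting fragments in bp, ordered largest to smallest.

Circular molecule, 5 cuts → 5 fragments:
  891 − 252 = 639 bp
  1772 − 891 = 881 bp
  2425 − 1772 = 653 bp
  3155 − 2425 = 730 bp
  wrap: 5862 − 3155 + 252 = 2959 bp
Sorted largest to smallest: 2959, 881, 730, 653, 639 bp.

2959, 881, 730, 653, 639 bp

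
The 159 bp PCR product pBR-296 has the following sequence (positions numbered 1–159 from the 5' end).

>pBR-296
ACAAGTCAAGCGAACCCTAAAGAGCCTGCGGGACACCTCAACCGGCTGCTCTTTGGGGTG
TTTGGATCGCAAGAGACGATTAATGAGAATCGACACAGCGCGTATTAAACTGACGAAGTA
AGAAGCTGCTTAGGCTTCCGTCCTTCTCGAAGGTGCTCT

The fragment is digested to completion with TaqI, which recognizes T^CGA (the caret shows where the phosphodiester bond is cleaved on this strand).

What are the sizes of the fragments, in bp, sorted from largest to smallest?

90, 57, 12 bp

TaqI sites (TCGA) start at positions 90, 147.
TaqI cuts after the first base of each site, so after positions 90, 147.
Linear molecule, 2 cuts → 3 fragments:
  1–90 → 90 bp
  91–147 → 57 bp
  148–159 → 12 bp
Sorted largest to smallest: 90, 57, 12 bp.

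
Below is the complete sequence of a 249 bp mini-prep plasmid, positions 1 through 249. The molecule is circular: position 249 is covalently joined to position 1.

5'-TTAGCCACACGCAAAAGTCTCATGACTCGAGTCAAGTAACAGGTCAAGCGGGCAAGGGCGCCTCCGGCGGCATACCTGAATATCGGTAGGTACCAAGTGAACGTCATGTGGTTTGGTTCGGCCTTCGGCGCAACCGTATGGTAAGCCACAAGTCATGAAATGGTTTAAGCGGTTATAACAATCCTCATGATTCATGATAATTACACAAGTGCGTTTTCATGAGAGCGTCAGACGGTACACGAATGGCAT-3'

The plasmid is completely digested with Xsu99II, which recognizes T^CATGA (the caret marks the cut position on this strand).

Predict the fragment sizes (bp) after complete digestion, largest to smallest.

Xsu99II sites (TCATGA) start at positions 20, 153, 185, 192, 217.
Xsu99II cuts after the first base of each site, so after positions 20, 153, 185, 192, 217.
Circular molecule, 5 cuts → 5 fragments:
  21–153 → 133 bp
  154–185 → 32 bp
  186–192 → 7 bp
  193–217 → 25 bp
  218–249 then 1–20 → 32 + 20 = 52 bp
Sorted largest to smallest: 133, 52, 32, 25, 7 bp.

133, 52, 32, 25, 7 bp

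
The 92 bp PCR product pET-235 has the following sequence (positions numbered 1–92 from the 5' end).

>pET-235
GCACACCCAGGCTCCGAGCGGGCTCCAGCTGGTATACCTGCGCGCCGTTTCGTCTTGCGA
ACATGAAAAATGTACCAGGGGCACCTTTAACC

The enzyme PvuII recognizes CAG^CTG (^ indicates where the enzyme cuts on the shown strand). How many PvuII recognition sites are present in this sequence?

CAGCTG occurs starting at position 26.
PvuII cuts at 1 site.

1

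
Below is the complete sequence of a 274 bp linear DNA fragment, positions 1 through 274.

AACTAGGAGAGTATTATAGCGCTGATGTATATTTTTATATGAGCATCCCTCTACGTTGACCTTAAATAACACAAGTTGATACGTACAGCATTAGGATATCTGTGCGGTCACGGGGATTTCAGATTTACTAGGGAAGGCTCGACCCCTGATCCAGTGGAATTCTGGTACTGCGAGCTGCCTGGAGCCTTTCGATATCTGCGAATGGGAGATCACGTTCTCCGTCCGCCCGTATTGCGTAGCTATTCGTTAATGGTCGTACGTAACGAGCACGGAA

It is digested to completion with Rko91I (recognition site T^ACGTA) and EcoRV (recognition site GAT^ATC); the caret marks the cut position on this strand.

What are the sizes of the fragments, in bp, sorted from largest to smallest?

96, 80, 64, 17, 17 bp

Rko91I sites (TACGTA) start at positions 80, 257.
Rko91I cuts after the first base of each site, so after positions 80, 257.
EcoRV sites (GATATC) start at positions 95, 191.
EcoRV cuts after base 3 of each site, so after positions 97, 193.
Combined cut positions: 80, 97, 193, 257.
Linear molecule, 4 cuts → 5 fragments:
  1–80 → 80 bp
  81–97 → 17 bp
  98–193 → 96 bp
  194–257 → 64 bp
  258–274 → 17 bp
Sorted largest to smallest: 96, 80, 64, 17, 17 bp.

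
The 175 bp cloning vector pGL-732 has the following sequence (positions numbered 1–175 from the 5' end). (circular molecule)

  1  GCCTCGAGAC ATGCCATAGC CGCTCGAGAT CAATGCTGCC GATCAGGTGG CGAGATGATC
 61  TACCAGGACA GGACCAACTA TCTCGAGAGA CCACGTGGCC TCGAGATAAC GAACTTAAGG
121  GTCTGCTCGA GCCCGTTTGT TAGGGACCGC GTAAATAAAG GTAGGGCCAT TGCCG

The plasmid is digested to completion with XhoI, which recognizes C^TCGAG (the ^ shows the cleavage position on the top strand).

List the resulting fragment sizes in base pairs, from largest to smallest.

XhoI sites (CTCGAG) start at positions 3, 23, 82, 100, 126.
XhoI cuts after the first base of each site, so after positions 3, 23, 82, 100, 126.
Circular molecule, 5 cuts → 5 fragments:
  4–23 → 20 bp
  24–82 → 59 bp
  83–100 → 18 bp
  101–126 → 26 bp
  127–175 then 1–3 → 49 + 3 = 52 bp
Sorted largest to smallest: 59, 52, 26, 20, 18 bp.

59, 52, 26, 20, 18 bp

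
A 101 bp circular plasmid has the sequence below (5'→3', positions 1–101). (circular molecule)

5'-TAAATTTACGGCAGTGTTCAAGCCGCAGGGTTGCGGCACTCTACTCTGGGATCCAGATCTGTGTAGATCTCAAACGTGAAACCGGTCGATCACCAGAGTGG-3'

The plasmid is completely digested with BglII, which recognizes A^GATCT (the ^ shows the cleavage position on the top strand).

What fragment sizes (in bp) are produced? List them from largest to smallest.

BglII sites (AGATCT) start at positions 55, 65.
BglII cuts after the first base of each site, so after positions 55, 65.
Circular molecule, 2 cuts → 2 fragments:
  56–65 → 10 bp
  66–101 then 1–55 → 36 + 55 = 91 bp
Sorted largest to smallest: 91, 10 bp.

91, 10 bp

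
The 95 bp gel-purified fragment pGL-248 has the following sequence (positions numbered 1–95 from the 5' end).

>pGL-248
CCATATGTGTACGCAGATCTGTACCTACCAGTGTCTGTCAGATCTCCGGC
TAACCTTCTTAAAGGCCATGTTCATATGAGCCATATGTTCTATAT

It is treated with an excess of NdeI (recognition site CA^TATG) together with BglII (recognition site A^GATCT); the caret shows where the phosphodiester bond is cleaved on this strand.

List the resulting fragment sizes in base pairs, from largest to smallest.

34, 25, 12, 12, 9, 3 bp

NdeI sites (CATATG) start at positions 2, 73, 82.
NdeI cuts after base 2 of each site, so after positions 3, 74, 83.
BglII sites (AGATCT) start at positions 15, 40.
BglII cuts after the first base of each site, so after positions 15, 40.
Combined cut positions: 3, 15, 40, 74, 83.
Linear molecule, 5 cuts → 6 fragments:
  1–3 → 3 bp
  4–15 → 12 bp
  16–40 → 25 bp
  41–74 → 34 bp
  75–83 → 9 bp
  84–95 → 12 bp
Sorted largest to smallest: 34, 25, 12, 12, 9, 3 bp.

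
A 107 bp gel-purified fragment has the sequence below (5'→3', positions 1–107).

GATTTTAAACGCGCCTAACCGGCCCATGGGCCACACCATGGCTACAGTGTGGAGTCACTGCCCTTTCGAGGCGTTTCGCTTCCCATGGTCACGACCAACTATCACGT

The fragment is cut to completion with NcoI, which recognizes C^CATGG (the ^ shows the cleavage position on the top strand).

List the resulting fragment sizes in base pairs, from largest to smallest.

NcoI sites (CCATGG) start at positions 24, 36, 83.
NcoI cuts after the first base of each site, so after positions 24, 36, 83.
Linear molecule, 3 cuts → 4 fragments:
  1–24 → 24 bp
  25–36 → 12 bp
  37–83 → 47 bp
  84–107 → 24 bp
Sorted largest to smallest: 47, 24, 24, 12 bp.

47, 24, 24, 12 bp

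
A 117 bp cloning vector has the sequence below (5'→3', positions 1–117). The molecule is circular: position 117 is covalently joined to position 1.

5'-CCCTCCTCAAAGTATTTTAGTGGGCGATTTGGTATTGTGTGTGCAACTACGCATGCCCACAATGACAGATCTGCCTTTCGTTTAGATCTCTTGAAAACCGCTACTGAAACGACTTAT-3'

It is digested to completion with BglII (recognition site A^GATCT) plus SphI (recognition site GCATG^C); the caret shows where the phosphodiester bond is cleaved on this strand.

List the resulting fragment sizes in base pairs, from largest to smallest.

BglII sites (AGATCT) start at positions 67, 84.
BglII cuts after the first base of each site, so after positions 67, 84.
The SphI site (GCATGC) starts at position 51.
SphI cuts after base 5 of each site (before the last base), so after position 55.
Combined cut positions: 55, 67, 84.
Circular molecule, 3 cuts → 3 fragments:
  56–67 → 12 bp
  68–84 → 17 bp
  85–117 then 1–55 → 33 + 55 = 88 bp
Sorted largest to smallest: 88, 17, 12 bp.

88, 17, 12 bp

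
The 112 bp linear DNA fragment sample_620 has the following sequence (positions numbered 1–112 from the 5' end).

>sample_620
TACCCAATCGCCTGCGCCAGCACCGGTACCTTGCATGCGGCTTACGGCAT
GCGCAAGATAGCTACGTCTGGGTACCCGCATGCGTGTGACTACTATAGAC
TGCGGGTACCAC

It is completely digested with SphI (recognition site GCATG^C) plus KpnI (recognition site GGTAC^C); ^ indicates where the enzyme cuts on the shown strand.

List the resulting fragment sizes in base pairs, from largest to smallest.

SphI sites (GCATGC) start at positions 33, 47, 78.
SphI cuts after base 5 of each site (before the last base), so after positions 37, 51, 82.
KpnI sites (GGTACC) start at positions 25, 71, 105.
KpnI cuts after base 5 of each site (before the last base), so after positions 29, 75, 109.
Combined cut positions: 29, 37, 51, 75, 82, 109.
Linear molecule, 6 cuts → 7 fragments:
  1–29 → 29 bp
  30–37 → 8 bp
  38–51 → 14 bp
  52–75 → 24 bp
  76–82 → 7 bp
  83–109 → 27 bp
  110–112 → 3 bp
Sorted largest to smallest: 29, 27, 24, 14, 8, 7, 3 bp.

29, 27, 24, 14, 8, 7, 3 bp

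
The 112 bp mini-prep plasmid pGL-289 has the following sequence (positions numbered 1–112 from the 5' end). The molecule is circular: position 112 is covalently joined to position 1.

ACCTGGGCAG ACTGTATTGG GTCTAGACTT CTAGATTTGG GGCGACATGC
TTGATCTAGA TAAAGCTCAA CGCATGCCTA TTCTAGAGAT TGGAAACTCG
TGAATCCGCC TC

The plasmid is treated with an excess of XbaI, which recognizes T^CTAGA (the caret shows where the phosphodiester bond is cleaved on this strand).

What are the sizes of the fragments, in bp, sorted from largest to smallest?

XbaI sites (TCTAGA) start at positions 22, 30, 55, 82.
XbaI cuts after the first base of each site, so after positions 22, 30, 55, 82.
Circular molecule, 4 cuts → 4 fragments:
  23–30 → 8 bp
  31–55 → 25 bp
  56–82 → 27 bp
  83–112 then 1–22 → 30 + 22 = 52 bp
Sorted largest to smallest: 52, 27, 25, 8 bp.

52, 27, 25, 8 bp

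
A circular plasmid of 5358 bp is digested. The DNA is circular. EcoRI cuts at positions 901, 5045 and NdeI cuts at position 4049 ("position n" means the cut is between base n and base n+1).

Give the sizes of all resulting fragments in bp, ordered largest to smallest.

Combined cut positions (sorted): 901, 4049, 5045.
Circular molecule, 3 cuts → 3 fragments:
  4049 − 901 = 3148 bp
  5045 − 4049 = 996 bp
  wrap: 5358 − 5045 + 901 = 1214 bp
Sorted largest to smallest: 3148, 1214, 996 bp.

3148, 1214, 996 bp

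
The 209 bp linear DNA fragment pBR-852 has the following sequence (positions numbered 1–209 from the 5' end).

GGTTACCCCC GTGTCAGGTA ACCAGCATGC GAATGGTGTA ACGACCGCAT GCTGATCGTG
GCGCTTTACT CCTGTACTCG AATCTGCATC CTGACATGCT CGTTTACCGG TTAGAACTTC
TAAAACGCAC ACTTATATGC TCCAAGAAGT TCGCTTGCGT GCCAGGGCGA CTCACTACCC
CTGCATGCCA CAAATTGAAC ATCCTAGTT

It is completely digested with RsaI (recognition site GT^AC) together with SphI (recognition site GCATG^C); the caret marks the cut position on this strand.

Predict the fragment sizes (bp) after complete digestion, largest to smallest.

112, 29, 24, 22, 22 bp

The RsaI site (GTAC) starts at position 74.
RsaI cuts after base 2 of each site, so after position 75.
SphI sites (GCATGC) start at positions 25, 47, 183.
SphI cuts after base 5 of each site (before the last base), so after positions 29, 51, 187.
Combined cut positions: 29, 51, 75, 187.
Linear molecule, 4 cuts → 5 fragments:
  1–29 → 29 bp
  30–51 → 22 bp
  52–75 → 24 bp
  76–187 → 112 bp
  188–209 → 22 bp
Sorted largest to smallest: 112, 29, 24, 22, 22 bp.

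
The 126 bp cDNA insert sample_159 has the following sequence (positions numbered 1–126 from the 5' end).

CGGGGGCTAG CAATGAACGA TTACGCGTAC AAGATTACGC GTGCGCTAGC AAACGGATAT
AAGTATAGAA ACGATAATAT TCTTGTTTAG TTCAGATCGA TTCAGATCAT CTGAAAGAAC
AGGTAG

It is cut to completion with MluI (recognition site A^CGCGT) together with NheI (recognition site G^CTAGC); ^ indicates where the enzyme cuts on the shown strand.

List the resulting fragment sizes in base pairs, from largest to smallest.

MluI sites (ACGCGT) start at positions 23, 37.
MluI cuts after the first base of each site, so after positions 23, 37.
NheI sites (GCTAGC) start at positions 6, 45.
NheI cuts after the first base of each site, so after positions 6, 45.
Combined cut positions: 6, 23, 37, 45.
Linear molecule, 4 cuts → 5 fragments:
  1–6 → 6 bp
  7–23 → 17 bp
  24–37 → 14 bp
  38–45 → 8 bp
  46–126 → 81 bp
Sorted largest to smallest: 81, 17, 14, 8, 6 bp.

81, 17, 14, 8, 6 bp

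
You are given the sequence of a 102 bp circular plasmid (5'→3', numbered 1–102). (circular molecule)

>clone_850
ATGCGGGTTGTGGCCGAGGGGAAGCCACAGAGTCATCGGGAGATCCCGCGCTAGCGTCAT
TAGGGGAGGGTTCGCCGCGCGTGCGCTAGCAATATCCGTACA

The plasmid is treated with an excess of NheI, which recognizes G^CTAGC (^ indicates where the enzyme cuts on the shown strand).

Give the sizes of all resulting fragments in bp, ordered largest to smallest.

NheI sites (GCTAGC) start at positions 50, 85.
NheI cuts after the first base of each site, so after positions 50, 85.
Circular molecule, 2 cuts → 2 fragments:
  51–85 → 35 bp
  86–102 then 1–50 → 17 + 50 = 67 bp
Sorted largest to smallest: 67, 35 bp.

67, 35 bp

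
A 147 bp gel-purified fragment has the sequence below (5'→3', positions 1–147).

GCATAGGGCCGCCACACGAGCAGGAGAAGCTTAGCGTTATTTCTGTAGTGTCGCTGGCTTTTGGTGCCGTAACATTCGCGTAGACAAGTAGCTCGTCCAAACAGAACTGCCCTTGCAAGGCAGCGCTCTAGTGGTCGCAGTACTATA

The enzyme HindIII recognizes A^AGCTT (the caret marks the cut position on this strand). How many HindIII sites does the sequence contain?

1

AAGCTT occurs starting at position 27.
HindIII cuts at 1 site.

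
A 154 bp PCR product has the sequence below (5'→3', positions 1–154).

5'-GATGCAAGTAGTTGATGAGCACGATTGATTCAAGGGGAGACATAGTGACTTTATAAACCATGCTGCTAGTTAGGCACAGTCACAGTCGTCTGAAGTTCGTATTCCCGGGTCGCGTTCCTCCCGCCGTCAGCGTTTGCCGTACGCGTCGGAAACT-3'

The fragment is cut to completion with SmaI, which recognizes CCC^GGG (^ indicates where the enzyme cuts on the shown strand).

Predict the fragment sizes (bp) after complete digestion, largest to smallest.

106, 48 bp

The SmaI site (CCCGGG) starts at position 104.
SmaI cuts after base 3 of each site, so after position 106.
Linear molecule, 1 cut → 2 fragments:
  1–106 → 106 bp
  107–154 → 48 bp
Sorted largest to smallest: 106, 48 bp.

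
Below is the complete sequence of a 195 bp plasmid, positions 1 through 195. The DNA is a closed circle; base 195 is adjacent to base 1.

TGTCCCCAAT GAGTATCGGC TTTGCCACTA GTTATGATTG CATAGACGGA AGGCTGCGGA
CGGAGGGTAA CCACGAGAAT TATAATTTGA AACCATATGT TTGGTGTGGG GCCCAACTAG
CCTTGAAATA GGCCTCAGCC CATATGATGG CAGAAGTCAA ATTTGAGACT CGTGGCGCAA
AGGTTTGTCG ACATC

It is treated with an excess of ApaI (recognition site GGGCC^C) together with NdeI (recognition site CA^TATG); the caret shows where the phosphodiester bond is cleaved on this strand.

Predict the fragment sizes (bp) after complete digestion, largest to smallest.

148, 29, 18 bp

The ApaI site (GGGCCC) starts at position 109.
ApaI cuts after base 5 of each site (before the last base), so after position 113.
NdeI sites (CATATG) start at positions 94, 141.
NdeI cuts after base 2 of each site, so after positions 95, 142.
Combined cut positions: 95, 113, 142.
Circular molecule, 3 cuts → 3 fragments:
  96–113 → 18 bp
  114–142 → 29 bp
  143–195 then 1–95 → 53 + 95 = 148 bp
Sorted largest to smallest: 148, 29, 18 bp.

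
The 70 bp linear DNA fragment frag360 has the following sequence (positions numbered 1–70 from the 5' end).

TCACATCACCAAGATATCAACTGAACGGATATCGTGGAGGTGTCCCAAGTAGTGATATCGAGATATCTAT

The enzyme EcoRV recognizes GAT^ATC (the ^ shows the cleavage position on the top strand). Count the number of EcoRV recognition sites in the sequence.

GATATC occurs starting at positions 13, 28, 54, 62.
EcoRV cuts at 4 sites.

4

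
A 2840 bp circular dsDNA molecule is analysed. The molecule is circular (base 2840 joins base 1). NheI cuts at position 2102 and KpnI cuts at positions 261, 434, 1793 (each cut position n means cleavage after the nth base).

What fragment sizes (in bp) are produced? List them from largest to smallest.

1359, 999, 309, 173 bp

Combined cut positions (sorted): 261, 434, 1793, 2102.
Circular molecule, 4 cuts → 4 fragments:
  434 − 261 = 173 bp
  1793 − 434 = 1359 bp
  2102 − 1793 = 309 bp
  wrap: 2840 − 2102 + 261 = 999 bp
Sorted largest to smallest: 1359, 999, 309, 173 bp.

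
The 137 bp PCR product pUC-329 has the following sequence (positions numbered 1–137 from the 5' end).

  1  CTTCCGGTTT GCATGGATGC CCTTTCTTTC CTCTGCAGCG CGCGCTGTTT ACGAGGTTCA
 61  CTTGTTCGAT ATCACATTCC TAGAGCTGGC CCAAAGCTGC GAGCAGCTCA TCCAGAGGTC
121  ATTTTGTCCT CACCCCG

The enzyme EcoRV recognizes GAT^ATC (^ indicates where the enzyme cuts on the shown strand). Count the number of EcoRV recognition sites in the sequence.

GATATC occurs starting at position 68.
EcoRV cuts at 1 site.

1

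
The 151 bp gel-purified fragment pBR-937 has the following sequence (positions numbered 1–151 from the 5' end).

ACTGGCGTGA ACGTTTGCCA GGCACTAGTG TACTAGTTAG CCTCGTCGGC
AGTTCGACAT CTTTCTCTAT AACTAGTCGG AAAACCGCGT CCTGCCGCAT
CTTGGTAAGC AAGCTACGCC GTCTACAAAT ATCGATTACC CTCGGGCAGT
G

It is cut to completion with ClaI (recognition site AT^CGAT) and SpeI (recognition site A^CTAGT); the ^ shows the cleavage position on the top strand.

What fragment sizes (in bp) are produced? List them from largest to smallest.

The ClaI site (ATCGAT) starts at position 131.
ClaI cuts after base 2 of each site, so after position 132.
SpeI sites (ACTAGT) start at positions 24, 32, 72.
SpeI cuts after the first base of each site, so after positions 24, 32, 72.
Combined cut positions: 24, 32, 72, 132.
Linear molecule, 4 cuts → 5 fragments:
  1–24 → 24 bp
  25–32 → 8 bp
  33–72 → 40 bp
  73–132 → 60 bp
  133–151 → 19 bp
Sorted largest to smallest: 60, 40, 24, 19, 8 bp.

60, 40, 24, 19, 8 bp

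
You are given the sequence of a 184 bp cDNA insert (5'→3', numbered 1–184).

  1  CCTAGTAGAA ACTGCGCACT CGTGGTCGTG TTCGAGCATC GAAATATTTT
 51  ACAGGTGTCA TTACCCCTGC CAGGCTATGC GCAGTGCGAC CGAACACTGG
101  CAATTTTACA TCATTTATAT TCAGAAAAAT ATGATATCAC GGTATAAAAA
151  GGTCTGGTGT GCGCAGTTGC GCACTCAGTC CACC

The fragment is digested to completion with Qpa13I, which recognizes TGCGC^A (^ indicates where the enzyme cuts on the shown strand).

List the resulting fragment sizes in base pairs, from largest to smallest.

82, 65, 17, 12, 8 bp

Qpa13I sites (TGCGCA) start at positions 13, 78, 160, 168.
Qpa13I cuts after base 5 of each site (before the last base), so after positions 17, 82, 164, 172.
Linear molecule, 4 cuts → 5 fragments:
  1–17 → 17 bp
  18–82 → 65 bp
  83–164 → 82 bp
  165–172 → 8 bp
  173–184 → 12 bp
Sorted largest to smallest: 82, 65, 17, 12, 8 bp.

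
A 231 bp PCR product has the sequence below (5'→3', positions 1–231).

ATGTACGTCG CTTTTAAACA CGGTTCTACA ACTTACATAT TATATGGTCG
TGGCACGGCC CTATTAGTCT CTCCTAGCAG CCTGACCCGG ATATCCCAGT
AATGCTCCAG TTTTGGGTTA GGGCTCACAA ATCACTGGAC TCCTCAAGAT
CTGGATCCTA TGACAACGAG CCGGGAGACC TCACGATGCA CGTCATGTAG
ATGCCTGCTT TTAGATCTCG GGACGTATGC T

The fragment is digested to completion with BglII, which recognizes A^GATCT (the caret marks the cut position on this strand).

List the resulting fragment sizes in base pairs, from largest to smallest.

147, 66, 18 bp

BglII sites (AGATCT) start at positions 147, 213.
BglII cuts after the first base of each site, so after positions 147, 213.
Linear molecule, 2 cuts → 3 fragments:
  1–147 → 147 bp
  148–213 → 66 bp
  214–231 → 18 bp
Sorted largest to smallest: 147, 66, 18 bp.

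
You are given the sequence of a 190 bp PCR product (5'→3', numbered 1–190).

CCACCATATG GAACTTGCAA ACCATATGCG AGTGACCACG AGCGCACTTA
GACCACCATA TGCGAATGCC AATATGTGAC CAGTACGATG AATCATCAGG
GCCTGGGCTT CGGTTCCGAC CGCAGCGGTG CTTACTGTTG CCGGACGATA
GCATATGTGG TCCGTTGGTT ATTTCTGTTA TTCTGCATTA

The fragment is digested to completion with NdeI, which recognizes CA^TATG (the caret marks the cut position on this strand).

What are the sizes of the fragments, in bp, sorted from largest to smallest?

95, 37, 34, 18, 6 bp

NdeI sites (CATATG) start at positions 5, 23, 57, 152.
NdeI cuts after base 2 of each site, so after positions 6, 24, 58, 153.
Linear molecule, 4 cuts → 5 fragments:
  1–6 → 6 bp
  7–24 → 18 bp
  25–58 → 34 bp
  59–153 → 95 bp
  154–190 → 37 bp
Sorted largest to smallest: 95, 37, 34, 18, 6 bp.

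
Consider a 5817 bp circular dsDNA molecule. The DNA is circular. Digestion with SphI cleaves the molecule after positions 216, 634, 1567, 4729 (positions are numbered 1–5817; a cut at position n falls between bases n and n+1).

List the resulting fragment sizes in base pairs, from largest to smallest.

3162, 1304, 933, 418 bp

Circular molecule, 4 cuts → 4 fragments:
  634 − 216 = 418 bp
  1567 − 634 = 933 bp
  4729 − 1567 = 3162 bp
  wrap: 5817 − 4729 + 216 = 1304 bp
Sorted largest to smallest: 3162, 1304, 933, 418 bp.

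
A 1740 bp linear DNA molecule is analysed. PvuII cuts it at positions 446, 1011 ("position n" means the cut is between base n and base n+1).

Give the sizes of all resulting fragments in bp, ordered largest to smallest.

Linear molecule, 2 cuts → 3 fragments:
  446 − 0 = 446 bp
  1011 − 446 = 565 bp
  1740 − 1011 = 729 bp
Sorted largest to smallest: 729, 565, 446 bp.

729, 565, 446 bp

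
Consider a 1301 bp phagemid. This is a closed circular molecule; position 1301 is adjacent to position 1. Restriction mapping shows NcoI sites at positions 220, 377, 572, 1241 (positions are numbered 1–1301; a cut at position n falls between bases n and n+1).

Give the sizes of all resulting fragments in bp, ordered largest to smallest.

669, 280, 195, 157 bp

Circular molecule, 4 cuts → 4 fragments:
  377 − 220 = 157 bp
  572 − 377 = 195 bp
  1241 − 572 = 669 bp
  wrap: 1301 − 1241 + 220 = 280 bp
Sorted largest to smallest: 669, 280, 195, 157 bp.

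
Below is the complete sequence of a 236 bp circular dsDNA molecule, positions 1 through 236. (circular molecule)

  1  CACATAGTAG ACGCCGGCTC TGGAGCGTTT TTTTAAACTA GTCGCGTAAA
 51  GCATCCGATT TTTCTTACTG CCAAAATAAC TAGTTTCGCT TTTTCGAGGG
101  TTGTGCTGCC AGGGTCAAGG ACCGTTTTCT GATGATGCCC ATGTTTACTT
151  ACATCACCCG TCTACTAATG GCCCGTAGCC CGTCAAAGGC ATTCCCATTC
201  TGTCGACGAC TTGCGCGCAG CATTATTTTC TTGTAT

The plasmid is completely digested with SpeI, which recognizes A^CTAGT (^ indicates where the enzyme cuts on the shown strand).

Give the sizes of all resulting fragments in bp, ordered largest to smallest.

SpeI sites (ACTAGT) start at positions 37, 79.
SpeI cuts after the first base of each site, so after positions 37, 79.
Circular molecule, 2 cuts → 2 fragments:
  38–79 → 42 bp
  80–236 then 1–37 → 157 + 37 = 194 bp
Sorted largest to smallest: 194, 42 bp.

194, 42 bp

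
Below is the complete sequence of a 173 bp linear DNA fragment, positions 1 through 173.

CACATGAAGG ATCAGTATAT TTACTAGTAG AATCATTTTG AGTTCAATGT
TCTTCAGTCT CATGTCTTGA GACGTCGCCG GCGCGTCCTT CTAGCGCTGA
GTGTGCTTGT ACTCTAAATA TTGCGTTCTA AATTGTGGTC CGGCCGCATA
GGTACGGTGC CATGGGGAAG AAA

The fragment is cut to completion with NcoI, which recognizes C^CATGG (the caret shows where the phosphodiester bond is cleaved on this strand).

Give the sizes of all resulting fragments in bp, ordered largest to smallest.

160, 13 bp

The NcoI site (CCATGG) starts at position 160.
NcoI cuts after the first base of each site, so after position 160.
Linear molecule, 1 cut → 2 fragments:
  1–160 → 160 bp
  161–173 → 13 bp
Sorted largest to smallest: 160, 13 bp.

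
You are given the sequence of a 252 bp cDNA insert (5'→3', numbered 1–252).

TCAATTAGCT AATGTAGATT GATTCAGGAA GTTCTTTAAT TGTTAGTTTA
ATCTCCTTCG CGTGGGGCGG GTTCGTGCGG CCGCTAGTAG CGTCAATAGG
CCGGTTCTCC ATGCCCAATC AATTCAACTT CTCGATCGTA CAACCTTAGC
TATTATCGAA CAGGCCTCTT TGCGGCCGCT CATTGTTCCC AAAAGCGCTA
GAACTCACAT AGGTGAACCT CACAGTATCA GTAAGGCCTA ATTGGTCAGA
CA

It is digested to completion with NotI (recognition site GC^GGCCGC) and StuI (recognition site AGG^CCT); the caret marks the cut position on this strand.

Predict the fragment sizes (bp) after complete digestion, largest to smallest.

NotI sites (GCGGCCGC) start at positions 77, 172.
NotI cuts after base 2 of each site, so after positions 78, 173.
StuI sites (AGGCCT) start at positions 162, 234.
StuI cuts after base 3 of each site, so after positions 164, 236.
Combined cut positions: 78, 164, 173, 236.
Linear molecule, 4 cuts → 5 fragments:
  1–78 → 78 bp
  79–164 → 86 bp
  165–173 → 9 bp
  174–236 → 63 bp
  237–252 → 16 bp
Sorted largest to smallest: 86, 78, 63, 16, 9 bp.

86, 78, 63, 16, 9 bp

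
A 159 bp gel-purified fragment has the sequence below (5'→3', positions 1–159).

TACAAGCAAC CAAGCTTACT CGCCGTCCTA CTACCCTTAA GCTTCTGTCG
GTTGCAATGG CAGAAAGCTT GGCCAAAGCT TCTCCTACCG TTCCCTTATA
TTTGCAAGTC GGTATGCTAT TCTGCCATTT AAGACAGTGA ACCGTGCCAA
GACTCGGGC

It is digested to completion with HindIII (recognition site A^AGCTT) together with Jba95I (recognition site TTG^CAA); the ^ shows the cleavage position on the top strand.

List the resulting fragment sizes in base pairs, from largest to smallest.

HindIII sites (AAGCTT) start at positions 12, 39, 65, 76.
HindIII cuts after the first base of each site, so after positions 12, 39, 65, 76.
Jba95I sites (TTGCAA) start at positions 52, 102.
Jba95I cuts after base 3 of each site, so after positions 54, 104.
Combined cut positions: 12, 39, 54, 65, 76, 104.
Linear molecule, 6 cuts → 7 fragments:
  1–12 → 12 bp
  13–39 → 27 bp
  40–54 → 15 bp
  55–65 → 11 bp
  66–76 → 11 bp
  77–104 → 28 bp
  105–159 → 55 bp
Sorted largest to smallest: 55, 28, 27, 15, 12, 11, 11 bp.

55, 28, 27, 15, 12, 11, 11 bp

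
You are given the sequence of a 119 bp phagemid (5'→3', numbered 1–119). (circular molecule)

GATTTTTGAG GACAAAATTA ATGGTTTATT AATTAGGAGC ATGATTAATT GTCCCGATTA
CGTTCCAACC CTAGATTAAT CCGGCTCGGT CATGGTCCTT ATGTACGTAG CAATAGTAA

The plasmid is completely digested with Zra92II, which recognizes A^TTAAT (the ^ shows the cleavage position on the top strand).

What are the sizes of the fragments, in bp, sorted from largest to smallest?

61, 31, 16, 11 bp

Zra92II sites (ATTAAT) start at positions 17, 28, 44, 75.
Zra92II cuts after the first base of each site, so after positions 17, 28, 44, 75.
Circular molecule, 4 cuts → 4 fragments:
  18–28 → 11 bp
  29–44 → 16 bp
  45–75 → 31 bp
  76–119 then 1–17 → 44 + 17 = 61 bp
Sorted largest to smallest: 61, 31, 16, 11 bp.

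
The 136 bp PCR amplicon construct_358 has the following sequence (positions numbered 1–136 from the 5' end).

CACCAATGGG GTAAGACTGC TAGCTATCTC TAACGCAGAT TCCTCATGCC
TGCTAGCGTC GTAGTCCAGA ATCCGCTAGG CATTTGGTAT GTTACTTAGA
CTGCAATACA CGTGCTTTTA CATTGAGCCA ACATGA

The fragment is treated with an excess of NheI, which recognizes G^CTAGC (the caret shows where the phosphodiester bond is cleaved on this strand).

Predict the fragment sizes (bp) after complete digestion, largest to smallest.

84, 33, 19 bp

NheI sites (GCTAGC) start at positions 19, 52.
NheI cuts after the first base of each site, so after positions 19, 52.
Linear molecule, 2 cuts → 3 fragments:
  1–19 → 19 bp
  20–52 → 33 bp
  53–136 → 84 bp
Sorted largest to smallest: 84, 33, 19 bp.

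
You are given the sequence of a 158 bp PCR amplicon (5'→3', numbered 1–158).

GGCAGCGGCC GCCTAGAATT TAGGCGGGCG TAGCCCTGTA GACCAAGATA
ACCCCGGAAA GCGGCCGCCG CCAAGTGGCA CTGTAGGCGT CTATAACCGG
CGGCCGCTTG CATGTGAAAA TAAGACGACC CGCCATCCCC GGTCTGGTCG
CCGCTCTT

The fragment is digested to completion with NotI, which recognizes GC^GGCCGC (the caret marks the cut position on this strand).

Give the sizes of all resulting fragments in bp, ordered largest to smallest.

NotI sites (GCGGCCGC) start at positions 5, 61, 100.
NotI cuts after base 2 of each site, so after positions 6, 62, 101.
Linear molecule, 3 cuts → 4 fragments:
  1–6 → 6 bp
  7–62 → 56 bp
  63–101 → 39 bp
  102–158 → 57 bp
Sorted largest to smallest: 57, 56, 39, 6 bp.

57, 56, 39, 6 bp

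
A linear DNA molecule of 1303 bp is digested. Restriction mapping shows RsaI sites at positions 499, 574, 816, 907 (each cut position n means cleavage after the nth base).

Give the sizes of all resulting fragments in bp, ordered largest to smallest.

Linear molecule, 4 cuts → 5 fragments:
  499 − 0 = 499 bp
  574 − 499 = 75 bp
  816 − 574 = 242 bp
  907 − 816 = 91 bp
  1303 − 907 = 396 bp
Sorted largest to smallest: 499, 396, 242, 91, 75 bp.

499, 396, 242, 91, 75 bp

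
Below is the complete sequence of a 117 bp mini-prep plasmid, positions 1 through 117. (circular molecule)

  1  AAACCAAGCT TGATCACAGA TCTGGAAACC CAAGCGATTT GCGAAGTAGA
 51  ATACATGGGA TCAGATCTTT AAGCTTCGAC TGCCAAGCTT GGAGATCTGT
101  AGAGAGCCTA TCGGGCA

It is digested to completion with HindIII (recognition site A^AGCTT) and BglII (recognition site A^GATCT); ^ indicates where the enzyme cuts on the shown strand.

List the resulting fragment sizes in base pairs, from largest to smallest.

45, 30, 14, 12, 8, 8 bp

HindIII sites (AAGCTT) start at positions 6, 71, 85.
HindIII cuts after the first base of each site, so after positions 6, 71, 85.
BglII sites (AGATCT) start at positions 18, 63, 93.
BglII cuts after the first base of each site, so after positions 18, 63, 93.
Combined cut positions: 6, 18, 63, 71, 85, 93.
Circular molecule, 6 cuts → 6 fragments:
  7–18 → 12 bp
  19–63 → 45 bp
  64–71 → 8 bp
  72–85 → 14 bp
  86–93 → 8 bp
  94–117 then 1–6 → 24 + 6 = 30 bp
Sorted largest to smallest: 45, 30, 14, 12, 8, 8 bp.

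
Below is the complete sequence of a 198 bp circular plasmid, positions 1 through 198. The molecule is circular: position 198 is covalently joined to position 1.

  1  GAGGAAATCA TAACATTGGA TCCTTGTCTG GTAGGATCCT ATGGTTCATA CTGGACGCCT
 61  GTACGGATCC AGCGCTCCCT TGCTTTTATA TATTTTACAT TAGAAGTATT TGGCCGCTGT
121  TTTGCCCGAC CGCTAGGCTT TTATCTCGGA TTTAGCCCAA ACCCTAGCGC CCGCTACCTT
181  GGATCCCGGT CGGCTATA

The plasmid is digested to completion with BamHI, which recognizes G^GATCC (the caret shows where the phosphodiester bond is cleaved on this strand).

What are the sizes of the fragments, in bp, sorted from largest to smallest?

116, 35, 31, 16 bp

BamHI sites (GGATCC) start at positions 18, 34, 65, 181.
BamHI cuts after the first base of each site, so after positions 18, 34, 65, 181.
Circular molecule, 4 cuts → 4 fragments:
  19–34 → 16 bp
  35–65 → 31 bp
  66–181 → 116 bp
  182–198 then 1–18 → 17 + 18 = 35 bp
Sorted largest to smallest: 116, 35, 31, 16 bp.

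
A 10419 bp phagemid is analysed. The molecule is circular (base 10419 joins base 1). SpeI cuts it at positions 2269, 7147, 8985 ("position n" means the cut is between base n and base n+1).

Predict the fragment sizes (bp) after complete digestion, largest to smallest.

4878, 3703, 1838 bp

Circular molecule, 3 cuts → 3 fragments:
  7147 − 2269 = 4878 bp
  8985 − 7147 = 1838 bp
  wrap: 10419 − 8985 + 2269 = 3703 bp
Sorted largest to smallest: 4878, 3703, 1838 bp.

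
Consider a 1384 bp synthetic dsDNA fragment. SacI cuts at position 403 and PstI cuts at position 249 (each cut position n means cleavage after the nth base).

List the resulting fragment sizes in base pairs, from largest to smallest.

981, 249, 154 bp

Combined cut positions (sorted): 249, 403.
Linear molecule, 2 cuts → 3 fragments:
  249 − 0 = 249 bp
  403 − 249 = 154 bp
  1384 − 403 = 981 bp
Sorted largest to smallest: 981, 249, 154 bp.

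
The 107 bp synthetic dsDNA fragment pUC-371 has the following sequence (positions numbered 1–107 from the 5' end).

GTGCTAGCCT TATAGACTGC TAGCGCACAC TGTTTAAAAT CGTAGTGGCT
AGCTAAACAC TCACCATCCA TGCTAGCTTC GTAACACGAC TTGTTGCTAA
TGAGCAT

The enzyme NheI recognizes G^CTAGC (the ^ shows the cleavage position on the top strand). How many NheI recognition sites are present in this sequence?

GCTAGC occurs starting at positions 3, 19, 48, 72.
NheI cuts at 4 sites.

4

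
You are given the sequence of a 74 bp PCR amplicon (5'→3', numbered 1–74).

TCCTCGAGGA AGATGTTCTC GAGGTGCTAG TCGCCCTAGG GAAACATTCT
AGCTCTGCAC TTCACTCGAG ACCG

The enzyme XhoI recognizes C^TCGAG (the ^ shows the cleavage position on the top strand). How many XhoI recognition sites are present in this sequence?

3

CTCGAG occurs starting at positions 3, 18, 65.
XhoI cuts at 3 sites.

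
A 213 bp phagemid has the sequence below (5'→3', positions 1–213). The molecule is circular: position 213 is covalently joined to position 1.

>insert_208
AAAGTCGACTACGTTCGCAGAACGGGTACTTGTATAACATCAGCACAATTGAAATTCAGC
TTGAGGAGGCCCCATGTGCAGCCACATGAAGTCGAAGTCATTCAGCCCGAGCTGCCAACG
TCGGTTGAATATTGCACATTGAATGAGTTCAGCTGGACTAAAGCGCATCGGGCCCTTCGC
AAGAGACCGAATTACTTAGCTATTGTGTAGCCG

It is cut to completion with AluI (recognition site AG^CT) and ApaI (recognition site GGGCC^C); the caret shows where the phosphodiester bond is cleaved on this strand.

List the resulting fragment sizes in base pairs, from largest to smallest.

73, 52, 41, 25, 22 bp

AluI sites (AGCT) start at positions 58, 110, 151, 198.
AluI cuts after base 2 of each site, so after positions 59, 111, 152, 199.
The ApaI site (GGGCCC) starts at position 170.
ApaI cuts after base 5 of each site (before the last base), so after position 174.
Combined cut positions: 59, 111, 152, 174, 199.
Circular molecule, 5 cuts → 5 fragments:
  60–111 → 52 bp
  112–152 → 41 bp
  153–174 → 22 bp
  175–199 → 25 bp
  200–213 then 1–59 → 14 + 59 = 73 bp
Sorted largest to smallest: 73, 52, 41, 25, 22 bp.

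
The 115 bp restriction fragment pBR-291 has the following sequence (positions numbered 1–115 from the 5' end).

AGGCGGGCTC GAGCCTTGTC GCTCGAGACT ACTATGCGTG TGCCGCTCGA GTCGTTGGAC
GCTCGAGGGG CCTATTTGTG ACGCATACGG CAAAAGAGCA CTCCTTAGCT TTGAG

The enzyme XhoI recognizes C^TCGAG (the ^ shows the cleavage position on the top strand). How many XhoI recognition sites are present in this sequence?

4

CTCGAG occurs starting at positions 8, 22, 46, 62.
XhoI cuts at 4 sites.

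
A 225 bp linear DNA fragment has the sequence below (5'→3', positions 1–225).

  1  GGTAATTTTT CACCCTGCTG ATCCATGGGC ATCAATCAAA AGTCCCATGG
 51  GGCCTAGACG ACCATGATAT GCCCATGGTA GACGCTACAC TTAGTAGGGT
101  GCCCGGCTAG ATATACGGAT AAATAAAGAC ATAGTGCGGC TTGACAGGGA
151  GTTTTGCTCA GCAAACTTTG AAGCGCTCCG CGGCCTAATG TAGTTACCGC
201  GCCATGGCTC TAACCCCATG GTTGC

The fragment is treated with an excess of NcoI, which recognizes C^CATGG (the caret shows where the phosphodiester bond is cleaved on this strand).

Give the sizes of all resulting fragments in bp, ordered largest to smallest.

129, 28, 23, 22, 14, 9 bp

NcoI sites (CCATGG) start at positions 23, 45, 73, 202, 216.
NcoI cuts after the first base of each site, so after positions 23, 45, 73, 202, 216.
Linear molecule, 5 cuts → 6 fragments:
  1–23 → 23 bp
  24–45 → 22 bp
  46–73 → 28 bp
  74–202 → 129 bp
  203–216 → 14 bp
  217–225 → 9 bp
Sorted largest to smallest: 129, 28, 23, 22, 14, 9 bp.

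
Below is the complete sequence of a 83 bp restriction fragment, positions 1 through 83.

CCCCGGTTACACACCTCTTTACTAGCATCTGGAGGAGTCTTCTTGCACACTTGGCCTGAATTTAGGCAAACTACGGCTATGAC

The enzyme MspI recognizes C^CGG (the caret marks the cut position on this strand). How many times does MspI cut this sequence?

1

CCGG occurs starting at position 3.
MspI cuts at 1 site.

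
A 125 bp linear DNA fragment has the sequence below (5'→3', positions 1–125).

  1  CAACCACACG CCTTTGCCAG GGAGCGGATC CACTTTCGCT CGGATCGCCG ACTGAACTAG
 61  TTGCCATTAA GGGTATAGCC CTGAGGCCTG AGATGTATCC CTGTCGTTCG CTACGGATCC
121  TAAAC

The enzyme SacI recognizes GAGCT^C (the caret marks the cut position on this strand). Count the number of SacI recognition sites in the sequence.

0

No occurrence of GAGCTC is present in the sequence.
SacI does not cut: 0 sites.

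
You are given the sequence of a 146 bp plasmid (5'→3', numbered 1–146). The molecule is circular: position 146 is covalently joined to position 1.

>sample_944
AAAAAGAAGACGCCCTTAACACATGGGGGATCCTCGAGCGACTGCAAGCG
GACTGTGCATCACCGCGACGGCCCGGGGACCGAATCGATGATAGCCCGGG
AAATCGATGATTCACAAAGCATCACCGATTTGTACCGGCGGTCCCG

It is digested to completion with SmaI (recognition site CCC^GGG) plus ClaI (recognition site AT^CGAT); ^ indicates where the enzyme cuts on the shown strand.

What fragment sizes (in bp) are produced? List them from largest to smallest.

SmaI sites (CCCGGG) start at positions 72, 95.
SmaI cuts after base 3 of each site, so after positions 74, 97.
ClaI sites (ATCGAT) start at positions 84, 103.
ClaI cuts after base 2 of each site, so after positions 85, 104.
Combined cut positions: 74, 85, 97, 104.
Circular molecule, 4 cuts → 4 fragments:
  75–85 → 11 bp
  86–97 → 12 bp
  98–104 → 7 bp
  105–146 then 1–74 → 42 + 74 = 116 bp
Sorted largest to smallest: 116, 12, 11, 7 bp.

116, 12, 11, 7 bp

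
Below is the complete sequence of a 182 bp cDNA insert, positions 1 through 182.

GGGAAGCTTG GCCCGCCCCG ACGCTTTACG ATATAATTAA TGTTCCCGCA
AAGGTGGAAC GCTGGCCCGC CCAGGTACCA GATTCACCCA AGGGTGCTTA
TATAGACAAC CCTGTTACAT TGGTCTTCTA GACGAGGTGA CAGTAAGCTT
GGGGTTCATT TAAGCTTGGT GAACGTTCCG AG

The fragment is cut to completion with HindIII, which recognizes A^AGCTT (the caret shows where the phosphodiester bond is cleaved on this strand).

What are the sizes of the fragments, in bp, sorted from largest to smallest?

HindIII sites (AAGCTT) start at positions 4, 145, 162.
HindIII cuts after the first base of each site, so after positions 4, 145, 162.
Linear molecule, 3 cuts → 4 fragments:
  1–4 → 4 bp
  5–145 → 141 bp
  146–162 → 17 bp
  163–182 → 20 bp
Sorted largest to smallest: 141, 20, 17, 4 bp.

141, 20, 17, 4 bp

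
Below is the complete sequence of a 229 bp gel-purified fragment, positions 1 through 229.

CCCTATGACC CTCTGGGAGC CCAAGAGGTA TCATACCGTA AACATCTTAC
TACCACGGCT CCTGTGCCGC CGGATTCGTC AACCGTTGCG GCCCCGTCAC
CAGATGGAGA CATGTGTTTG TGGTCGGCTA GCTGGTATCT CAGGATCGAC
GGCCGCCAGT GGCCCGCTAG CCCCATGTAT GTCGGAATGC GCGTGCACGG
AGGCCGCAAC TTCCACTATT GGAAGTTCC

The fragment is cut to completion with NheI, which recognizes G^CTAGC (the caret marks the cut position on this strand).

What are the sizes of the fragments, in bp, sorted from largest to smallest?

NheI sites (GCTAGC) start at positions 127, 166.
NheI cuts after the first base of each site, so after positions 127, 166.
Linear molecule, 2 cuts → 3 fragments:
  1–127 → 127 bp
  128–166 → 39 bp
  167–229 → 63 bp
Sorted largest to smallest: 127, 63, 39 bp.

127, 63, 39 bp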